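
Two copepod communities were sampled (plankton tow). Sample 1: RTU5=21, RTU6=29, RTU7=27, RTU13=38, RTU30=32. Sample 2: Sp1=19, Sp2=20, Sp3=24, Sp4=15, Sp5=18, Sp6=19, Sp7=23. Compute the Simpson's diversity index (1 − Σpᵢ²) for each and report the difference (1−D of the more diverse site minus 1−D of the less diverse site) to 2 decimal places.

Sample 1: N=147, proportions 0.1429, 0.1973, 0.1837, 0.2585, 0.2177, giving 1−D = 0.7927 (working shown to 4 dp, full precision carried).
Sample 2: N=138, proportions 0.1377, 0.1449, 0.1739, 0.1087, 0.1304, 0.1377, 0.1667, giving 1−D = 0.8542.
Difference = |0.7927 − 0.8542| = 0.0615, i.e. 0.06 to 2 decimal places.

0.06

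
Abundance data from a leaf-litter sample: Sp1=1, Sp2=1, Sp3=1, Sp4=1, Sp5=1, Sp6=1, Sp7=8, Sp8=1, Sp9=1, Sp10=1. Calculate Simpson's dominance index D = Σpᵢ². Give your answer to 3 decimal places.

Total N = 1+1+1+1+1+1+8+1+1+1 = 17, so the proportions are 0.05882, 0.05882, 0.05882, 0.05882, 0.05882, 0.05882, 0.47059, 0.05882, 0.05882, 0.05882 (working shown to 5 dp, full precision carried).
D = 0.05882² + 0.05882² + 0.05882² + 0.05882² + 0.05882² + 0.05882² + 0.47059² + 0.05882² + 0.05882² + 0.05882² = 0.00346 + 0.00346 + 0.00346 + 0.00346 + 0.00346 + 0.00346 + 0.22145 + 0.00346 + 0.00346 + 0.00346 = 0.25260.
To 3 decimal places, D = 0.253.

0.253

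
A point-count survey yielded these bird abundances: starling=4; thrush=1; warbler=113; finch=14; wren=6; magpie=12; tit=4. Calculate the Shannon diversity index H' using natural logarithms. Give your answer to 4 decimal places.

Total N = 4+1+113+14+6+12+4 = 154, so the proportions are 0.025974, 0.006494, 0.733766, 0.090909, 0.038961, 0.077922, 0.025974 (working shown to 6 dp, full precision carried).
Each pᵢ ln pᵢ term: 0.025974×(-3.650658)=-0.094822, 0.006494×(-5.036953)=-0.032707, 0.733766×(-0.309565)=-0.227148, 0.090909×(-2.397895)=-0.217990, 0.038961×(-3.245193)=-0.126436, 0.077922×(-2.552046)=-0.198861, 0.025974×(-3.650658)=-0.094822.
Sum = -0.992788, so H' = 0.9928.

0.9928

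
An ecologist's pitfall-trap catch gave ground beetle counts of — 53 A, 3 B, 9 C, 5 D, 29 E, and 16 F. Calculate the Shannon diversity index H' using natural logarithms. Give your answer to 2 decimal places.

Total N = 53+3+9+5+29+16 = 115, so the proportions are 0.4609, 0.0261, 0.0783, 0.0435, 0.2522, 0.1391 (working shown to 4 dp, full precision carried).
Each pᵢ ln pᵢ term: 0.4609×(-0.7746)=-0.3570, 0.0261×(-3.6463)=-0.0951, 0.0783×(-2.5477)=-0.1994, 0.0435×(-3.1355)=-0.1363, 0.2522×(-1.3776)=-0.3474, 0.1391×(-1.9723)=-0.2744.
Sum = -1.4097, so H' = 1.41.

1.41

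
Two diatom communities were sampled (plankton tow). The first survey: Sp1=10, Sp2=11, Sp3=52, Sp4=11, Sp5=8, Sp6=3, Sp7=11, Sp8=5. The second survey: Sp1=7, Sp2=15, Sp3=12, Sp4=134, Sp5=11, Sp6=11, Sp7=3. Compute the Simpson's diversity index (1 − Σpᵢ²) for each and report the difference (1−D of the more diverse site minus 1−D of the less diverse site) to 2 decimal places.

0.24

The first survey: N=111, proportions 0.0901, 0.0991, 0.4685, 0.0991, 0.0721, 0.027, 0.0991, 0.045, giving 1−D = 0.7350 (working shown to 4 dp, full precision carried).
The second survey: N=193, proportions 0.0363, 0.0777, 0.0622, 0.6943, 0.057, 0.057, 0.0155, giving 1−D = 0.5000.
Difference = |0.7350 − 0.5000| = 0.2350, i.e. 0.24 to 2 decimal places.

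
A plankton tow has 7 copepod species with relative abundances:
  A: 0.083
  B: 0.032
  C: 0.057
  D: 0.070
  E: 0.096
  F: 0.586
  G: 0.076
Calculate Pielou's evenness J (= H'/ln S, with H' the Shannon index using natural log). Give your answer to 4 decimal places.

0.7195

H' = −Σ pᵢ ln pᵢ = −((-0.206580) + (-0.110145) + (-0.163288) + (-0.186148) + (-0.224967) + (-0.313179) + (-0.195854)) = 1.400161 (working shown to 6 dp, full precision carried).
With S = 7 species, ln S = 1.945910, so J = 1.400161/1.945910 = 0.719540, i.e. 0.7195 to 4 decimal places.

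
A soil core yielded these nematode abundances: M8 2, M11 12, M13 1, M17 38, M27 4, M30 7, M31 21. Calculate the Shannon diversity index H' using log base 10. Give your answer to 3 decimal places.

Total N = 2+12+1+38+4+7+21 = 85, so the proportions are 0.02353, 0.14118, 0.01176, 0.44706, 0.04706, 0.08235, 0.24706 (working shown to 5 dp, full precision carried).
Each pᵢ log₁₀ pᵢ term: 0.02353×(-1.62839)=-0.03832, 0.14118×(-0.85024)=-0.12003, 0.01176×(-1.92942)=-0.02270, 0.44706×(-0.34964)=-0.15631, 0.04706×(-1.32736)=-0.06246, 0.08235×(-1.08432)=-0.08930, 0.24706×(-0.60720)=-0.15001.
Sum = -0.63913, so H' = 0.639.

0.639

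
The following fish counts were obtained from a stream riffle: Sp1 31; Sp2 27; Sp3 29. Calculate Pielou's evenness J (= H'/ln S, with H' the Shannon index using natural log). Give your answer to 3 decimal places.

Total N = 31+27+29 = 87, so the proportions are 0.35632, 0.31034, 0.33333 (working shown to 5 dp, full precision carried).
H' = −Σ pᵢ ln pᵢ = −((-0.36770) + (-0.36313) + (-0.36620)) = 1.09703.
With S = 3 species, ln S = 1.09861, so J = 1.09703/1.09861 = 0.99856, i.e. 0.999 to 3 decimal places.

0.999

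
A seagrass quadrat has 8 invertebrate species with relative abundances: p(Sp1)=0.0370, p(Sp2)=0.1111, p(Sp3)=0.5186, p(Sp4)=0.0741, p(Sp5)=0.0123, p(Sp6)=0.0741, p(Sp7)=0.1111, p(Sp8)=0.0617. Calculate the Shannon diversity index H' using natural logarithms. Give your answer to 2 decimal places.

Each pᵢ ln pᵢ term (working shown to 4 dp, full precision carried): 0.037×(-3.2968)=-0.1220, 0.1111×(-2.1973)=-0.2441, 0.5186×(-0.6566)=-0.3405, 0.0741×(-2.6023)=-0.1928, 0.0123×(-4.3982)=-0.0541, 0.0741×(-2.6023)=-0.1928, 0.1111×(-2.1973)=-0.2441, 0.0617×(-2.7855)=-0.1719.
Sum = -1.5624, so H' = 1.56.

1.56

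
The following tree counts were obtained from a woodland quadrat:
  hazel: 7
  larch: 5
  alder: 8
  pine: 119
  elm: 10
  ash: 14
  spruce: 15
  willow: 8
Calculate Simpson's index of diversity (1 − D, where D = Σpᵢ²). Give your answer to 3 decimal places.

Total N = 7+5+8+119+10+14+15+8 = 186, so the proportions are 0.03763, 0.02688, 0.04301, 0.63978, 0.05376, 0.07527, 0.08065, 0.04301 (working shown to 5 dp, full precision carried).
D = 0.03763² + 0.02688² + 0.04301² + 0.63978² + 0.05376² + 0.07527² + 0.08065² + 0.04301² = 0.00142 + 0.00072 + 0.00185 + 0.40932 + 0.00289 + 0.00567 + 0.00650 + 0.00185 = 0.43022.
So 1 − D = 0.56978, i.e. 0.570 to 3 decimal places.

0.570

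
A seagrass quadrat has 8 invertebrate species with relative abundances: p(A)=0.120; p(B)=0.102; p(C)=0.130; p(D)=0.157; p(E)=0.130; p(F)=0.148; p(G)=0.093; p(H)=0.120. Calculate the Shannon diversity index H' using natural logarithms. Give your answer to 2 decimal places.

2.07

Each pᵢ ln pᵢ term (working shown to 4 dp, full precision carried): 0.12×(-2.1203)=-0.2544, 0.102×(-2.2828)=-0.2328, 0.13×(-2.0402)=-0.2652, 0.157×(-1.8515)=-0.2907, 0.13×(-2.0402)=-0.2652, 0.148×(-1.9105)=-0.2828, 0.093×(-2.3752)=-0.2209, 0.12×(-2.1203)=-0.2544.
Sum = -2.0665, so H' = 2.07.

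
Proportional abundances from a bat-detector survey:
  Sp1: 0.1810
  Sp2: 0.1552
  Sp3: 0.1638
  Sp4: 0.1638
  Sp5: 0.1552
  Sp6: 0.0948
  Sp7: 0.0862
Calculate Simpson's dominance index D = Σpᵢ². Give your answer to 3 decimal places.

D = 0.181² + 0.1552² + 0.1638² + 0.1638² + 0.1552² + 0.0948² + 0.0862² = 0.03276 + 0.02409 + 0.02683 + 0.02683 + 0.02409 + 0.00899 + 0.00743 = 0.15101 (working shown to 5 dp, full precision carried).
To 3 decimal places, D = 0.151.

0.151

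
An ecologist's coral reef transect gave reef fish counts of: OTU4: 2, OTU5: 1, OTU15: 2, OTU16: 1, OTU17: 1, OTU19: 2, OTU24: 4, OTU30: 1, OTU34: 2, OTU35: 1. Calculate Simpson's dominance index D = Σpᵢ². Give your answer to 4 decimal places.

0.1280

Total N = 2+1+2+1+1+2+4+1+2+1 = 17, so the proportions are 0.117647, 0.058824, 0.117647, 0.058824, 0.058824, 0.117647, 0.235294, 0.058824, 0.117647, 0.058824 (working shown to 6 dp, full precision carried).
D = 0.117647² + 0.058824² + 0.117647² + 0.058824² + 0.058824² + 0.117647² + 0.235294² + 0.058824² + 0.117647² + 0.058824² = 0.013841 + 0.003460 + 0.013841 + 0.003460 + 0.003460 + 0.013841 + 0.055363 + 0.003460 + 0.013841 + 0.003460 = 0.128028.
To 4 decimal places, D = 0.1280.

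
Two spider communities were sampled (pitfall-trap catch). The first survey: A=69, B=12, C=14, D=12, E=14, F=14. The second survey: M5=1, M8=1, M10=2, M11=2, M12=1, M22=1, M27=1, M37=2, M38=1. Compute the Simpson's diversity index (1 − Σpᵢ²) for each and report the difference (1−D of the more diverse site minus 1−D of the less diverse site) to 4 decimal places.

0.1843

The first survey: N=135, proportions 0.511111, 0.088889, 0.103704, 0.088889, 0.103704, 0.103704, giving 1−D = 0.690700 (working shown to 6 dp, full precision carried).
The second survey: N=12, proportions 0.083333, 0.083333, 0.166667, 0.166667, 0.083333, 0.083333, 0.083333, 0.166667, 0.083333, giving 1−D = 0.875000.
Difference = |0.690700 − 0.875000| = 0.184300, i.e. 0.1843 to 4 decimal places.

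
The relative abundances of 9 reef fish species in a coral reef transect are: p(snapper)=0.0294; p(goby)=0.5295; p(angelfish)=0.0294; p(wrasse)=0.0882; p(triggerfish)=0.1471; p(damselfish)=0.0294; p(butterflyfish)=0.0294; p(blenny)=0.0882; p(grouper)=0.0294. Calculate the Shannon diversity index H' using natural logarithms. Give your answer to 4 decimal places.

1.5654

Each pᵢ ln pᵢ term (working shown to 6 dp, full precision carried): 0.0294×(-3.526761)=-0.103687, 0.5295×(-0.635822)=-0.336668, 0.0294×(-3.526761)=-0.103687, 0.0882×(-2.428148)=-0.214163, 0.1471×(-1.916643)=-0.281938, 0.0294×(-3.526761)=-0.103687, 0.0294×(-3.526761)=-0.103687, 0.0882×(-2.428148)=-0.214163, 0.0294×(-3.526761)=-0.103687.
Sum = -1.565365, so H' = 1.5654.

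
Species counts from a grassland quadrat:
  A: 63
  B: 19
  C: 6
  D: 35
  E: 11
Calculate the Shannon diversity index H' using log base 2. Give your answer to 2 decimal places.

Total N = 63+19+6+35+11 = 134, so the proportions are 0.4701, 0.1418, 0.0448, 0.2612, 0.0821 (working shown to 4 dp, full precision carried).
Each pᵢ log₂ pᵢ term: 0.4701×(-1.0888)=-0.5119, 0.1418×(-2.8182)=-0.3996, 0.0448×(-4.4811)=-0.2006, 0.2612×(-1.9368)=-0.5059, 0.0821×(-3.6067)=-0.2961.
Sum = -1.9141, so H' = 1.91.

1.91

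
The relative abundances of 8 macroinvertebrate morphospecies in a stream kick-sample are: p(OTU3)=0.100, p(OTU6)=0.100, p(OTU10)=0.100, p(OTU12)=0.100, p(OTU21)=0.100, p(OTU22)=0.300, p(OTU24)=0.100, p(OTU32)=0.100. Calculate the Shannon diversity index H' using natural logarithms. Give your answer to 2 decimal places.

1.97

Each pᵢ ln pᵢ term (working shown to 4 dp, full precision carried): 0.1×(-2.3026)=-0.2303, 0.1×(-2.3026)=-0.2303, 0.1×(-2.3026)=-0.2303, 0.1×(-2.3026)=-0.2303, 0.1×(-2.3026)=-0.2303, 0.3×(-1.2040)=-0.3612, 0.1×(-2.3026)=-0.2303, 0.1×(-2.3026)=-0.2303.
Sum = -1.9730, so H' = 1.97.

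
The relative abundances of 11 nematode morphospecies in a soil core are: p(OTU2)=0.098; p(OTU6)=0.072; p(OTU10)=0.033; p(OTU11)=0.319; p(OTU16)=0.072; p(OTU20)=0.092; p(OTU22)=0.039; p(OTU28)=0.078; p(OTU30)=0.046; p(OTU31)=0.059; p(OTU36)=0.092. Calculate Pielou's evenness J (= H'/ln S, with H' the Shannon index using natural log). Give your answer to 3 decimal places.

H' = −Σ pᵢ ln pᵢ = −((-0.22763) + (-0.18944) + (-0.11257) + (-0.36448) + (-0.18944) + (-0.21951) + (-0.12652) + (-0.19898) + (-0.14164) + (-0.16698) + (-0.21951)) = 2.15670 (working shown to 5 dp, full precision carried).
With S = 11 species, ln S = 2.39790, so J = 2.15670/2.39790 = 0.89942, i.e. 0.899 to 3 decimal places.

0.899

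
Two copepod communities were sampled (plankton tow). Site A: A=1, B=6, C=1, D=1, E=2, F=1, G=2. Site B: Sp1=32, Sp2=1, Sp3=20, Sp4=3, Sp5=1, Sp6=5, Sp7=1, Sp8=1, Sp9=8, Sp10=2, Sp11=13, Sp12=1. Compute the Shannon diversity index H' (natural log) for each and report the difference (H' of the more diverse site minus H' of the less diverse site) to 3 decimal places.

0.150

Site A: N=14, proportions 0.071429, 0.428571, 0.071429, 0.071429, 0.142857, 0.071429, 0.142857, giving H' = 1.673118 (working shown to 6 dp, full precision carried).
Site B: N=88, proportions 0.363636, 0.011364, 0.227273, 0.034091, 0.011364, 0.056818, 0.011364, 0.011364, 0.090909, 0.022727, 0.147727, 0.011364, giving H' = 1.823616.
Difference = |1.673118 − 1.823616| = 0.150498, i.e. 0.150 to 3 decimal places.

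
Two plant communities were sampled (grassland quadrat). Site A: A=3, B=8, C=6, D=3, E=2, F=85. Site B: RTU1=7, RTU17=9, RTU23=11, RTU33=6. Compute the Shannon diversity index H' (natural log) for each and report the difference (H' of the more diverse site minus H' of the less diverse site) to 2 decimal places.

0.55

Site A: N=107, proportions 0.028, 0.0748, 0.0561, 0.028, 0.0187, 0.7944, giving H' = 0.8131 (working shown to 4 dp, full precision carried).
Site B: N=33, proportions 0.2121, 0.2727, 0.3333, 0.1818, giving H' = 1.3594.
Difference = |0.8131 − 1.3594| = 0.5463, i.e. 0.55 to 2 decimal places.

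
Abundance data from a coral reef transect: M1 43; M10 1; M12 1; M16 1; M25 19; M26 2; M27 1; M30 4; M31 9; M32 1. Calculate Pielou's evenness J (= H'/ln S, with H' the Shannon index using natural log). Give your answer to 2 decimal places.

Total N = 43+1+1+1+19+2+1+4+9+1 = 82, so the proportions are 0.5244, 0.0122, 0.0122, 0.0122, 0.2317, 0.0244, 0.0122, 0.0488, 0.1098, 0.0122 (working shown to 4 dp, full precision carried).
H' = −Σ pᵢ ln pᵢ = −((-0.3385) + (-0.0537) + (-0.0537) + (-0.0537) + (-0.3388) + (-0.0906) + (-0.0537) + (-0.1473) + (-0.2425) + (-0.0537)) = 1.4264.
With S = 10 species, ln S = 2.3026, so J = 1.4264/2.3026 = 0.6195, i.e. 0.62 to 2 decimal places.

0.62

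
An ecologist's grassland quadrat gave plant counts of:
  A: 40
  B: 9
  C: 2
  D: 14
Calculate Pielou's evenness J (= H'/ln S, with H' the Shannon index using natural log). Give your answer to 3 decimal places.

Total N = 40+9+2+14 = 65, so the proportions are 0.61538, 0.13846, 0.03077, 0.21538 (working shown to 5 dp, full precision carried).
H' = −Σ pᵢ ln pᵢ = −((-0.29877) + (-0.27376) + (-0.10712) + (-0.33069)) = 1.01034.
With S = 4 species, ln S = 1.38629, so J = 1.01034/1.38629 = 0.72880, i.e. 0.729 to 3 decimal places.

0.729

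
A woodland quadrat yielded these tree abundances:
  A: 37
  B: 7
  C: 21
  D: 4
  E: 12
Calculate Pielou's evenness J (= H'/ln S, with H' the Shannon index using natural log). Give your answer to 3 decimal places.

Total N = 37+7+21+4+12 = 81, so the proportions are 0.45679, 0.08642, 0.25926, 0.04938, 0.14815 (working shown to 5 dp, full precision carried).
H' = −Σ pᵢ ln pᵢ = −((-0.35791) + (-0.21160) + (-0.34998) + (-0.14855) + (-0.28290)) = 1.35094.
With S = 5 species, ln S = 1.60944, so J = 1.35094/1.60944 = 0.83939, i.e. 0.839 to 3 decimal places.

0.839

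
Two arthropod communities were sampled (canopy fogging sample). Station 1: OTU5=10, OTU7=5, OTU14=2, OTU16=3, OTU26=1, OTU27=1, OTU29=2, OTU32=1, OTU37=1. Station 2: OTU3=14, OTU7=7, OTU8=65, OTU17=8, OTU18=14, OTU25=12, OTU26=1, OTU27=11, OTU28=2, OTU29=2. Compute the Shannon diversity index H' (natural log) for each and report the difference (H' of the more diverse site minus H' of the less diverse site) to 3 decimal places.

Station 1: N=26, proportions 0.38462, 0.19231, 0.07692, 0.11538, 0.03846, 0.03846, 0.07692, 0.03846, 0.03846, giving H' = 1.82958 (working shown to 5 dp, full precision carried).
Station 2: N=136, proportions 0.10294, 0.05147, 0.47794, 0.05882, 0.10294, 0.08824, 0.00735, 0.08088, 0.01471, 0.01471, giving H' = 1.71814.
Difference = |1.82958 − 1.71814| = 0.11144, i.e. 0.111 to 3 decimal places.

0.111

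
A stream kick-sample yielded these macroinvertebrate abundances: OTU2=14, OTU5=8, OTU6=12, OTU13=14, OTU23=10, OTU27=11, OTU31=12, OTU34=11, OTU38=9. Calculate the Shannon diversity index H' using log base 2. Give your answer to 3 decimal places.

Total N = 14+8+12+14+10+11+12+11+9 = 101, so the proportions are 0.13861, 0.07921, 0.11881, 0.13861, 0.09901, 0.10891, 0.11881, 0.10891, 0.08911 (working shown to 5 dp, full precision carried).
Each pᵢ log₂ pᵢ term: 0.13861×(-2.85086)=-0.39517, 0.07921×(-3.65821)=-0.28976, 0.11881×(-3.07325)=-0.36514, 0.13861×(-2.85086)=-0.39517, 0.09901×(-3.33628)=-0.33033, 0.10891×(-3.19878)=-0.34838, 0.11881×(-3.07325)=-0.36514, 0.10891×(-3.19878)=-0.34838, 0.08911×(-3.48829)=-0.31084.
Sum = -3.14830, so H' = 3.148.

3.148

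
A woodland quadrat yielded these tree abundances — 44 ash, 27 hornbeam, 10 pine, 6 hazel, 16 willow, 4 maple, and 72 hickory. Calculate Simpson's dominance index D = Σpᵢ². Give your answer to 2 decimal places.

0.26

Total N = 44+27+10+6+16+4+72 = 179, so the proportions are 0.2458, 0.1508, 0.0559, 0.0335, 0.0894, 0.0223, 0.4022 (working shown to 4 dp, full precision carried).
D = 0.2458² + 0.1508² + 0.0559² + 0.0335² + 0.0894² + 0.0223² + 0.4022² = 0.0604 + 0.0228 + 0.0031 + 0.0011 + 0.0080 + 0.0005 + 0.1618 = 0.2577.
To 2 decimal places, D = 0.26.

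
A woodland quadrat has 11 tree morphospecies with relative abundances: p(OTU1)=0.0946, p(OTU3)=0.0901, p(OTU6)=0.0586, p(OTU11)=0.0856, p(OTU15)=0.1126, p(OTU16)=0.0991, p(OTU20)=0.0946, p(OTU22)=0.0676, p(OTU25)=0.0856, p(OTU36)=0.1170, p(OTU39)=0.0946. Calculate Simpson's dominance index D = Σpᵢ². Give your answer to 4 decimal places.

D = 0.0946² + 0.0901² + 0.0586² + 0.0856² + 0.1126² + 0.0991² + 0.0946² + 0.0676² + 0.0856² + 0.117² + 0.0946² = 0.008949 + 0.008118 + 0.003434 + 0.007327 + 0.012679 + 0.009821 + 0.008949 + 0.004570 + 0.007327 + 0.013689 + 0.008949 = 0.093813 (working shown to 6 dp, full precision carried).
To 4 decimal places, D = 0.0938.

0.0938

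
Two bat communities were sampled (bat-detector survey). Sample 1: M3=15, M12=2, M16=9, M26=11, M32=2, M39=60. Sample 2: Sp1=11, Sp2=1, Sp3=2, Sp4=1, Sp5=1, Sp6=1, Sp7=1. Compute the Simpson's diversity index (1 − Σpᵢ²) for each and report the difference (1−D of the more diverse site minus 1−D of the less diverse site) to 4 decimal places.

0.0105

Sample 1: N=99, proportions 0.151515, 0.020202, 0.090909, 0.111111, 0.020202, 0.606061, giving 1−D = 0.588307 (working shown to 6 dp, full precision carried).
Sample 2: N=18, proportions 0.611111, 0.055556, 0.111111, 0.055556, 0.055556, 0.055556, 0.055556, giving 1−D = 0.598765.
Difference = |0.588307 − 0.598765| = 0.010458, i.e. 0.0105 to 4 decimal places.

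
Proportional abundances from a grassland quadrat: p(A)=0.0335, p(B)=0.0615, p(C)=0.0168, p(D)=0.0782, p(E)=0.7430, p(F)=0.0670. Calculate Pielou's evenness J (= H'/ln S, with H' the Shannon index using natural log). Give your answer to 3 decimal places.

H' = −Σ pᵢ ln pᵢ = −((-0.11377) + (-0.17151) + (-0.06865) + (-0.19929) + (-0.22072) + (-0.18111)) = 0.95504 (working shown to 5 dp, full precision carried).
With S = 6 species, ln S = 1.79176, so J = 0.95504/1.79176 = 0.53302, i.e. 0.533 to 3 decimal places.

0.533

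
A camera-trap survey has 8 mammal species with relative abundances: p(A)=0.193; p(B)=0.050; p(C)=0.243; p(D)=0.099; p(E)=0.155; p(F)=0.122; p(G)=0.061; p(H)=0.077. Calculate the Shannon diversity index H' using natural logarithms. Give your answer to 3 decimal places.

Each pᵢ ln pᵢ term (working shown to 5 dp, full precision carried): 0.193×(-1.64507)=-0.31750, 0.05×(-2.99573)=-0.14979, 0.243×(-1.41469)=-0.34377, 0.099×(-2.31264)=-0.22895, 0.155×(-1.86433)=-0.28897, 0.122×(-2.10373)=-0.25666, 0.061×(-2.79688)=-0.17061, 0.077×(-2.56395)=-0.19742.
Sum = -1.95367, so H' = 1.954.

1.954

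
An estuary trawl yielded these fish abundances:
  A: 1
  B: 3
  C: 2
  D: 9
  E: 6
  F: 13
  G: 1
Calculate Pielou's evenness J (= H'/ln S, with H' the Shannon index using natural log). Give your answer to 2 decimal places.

0.82

Total N = 1+3+2+9+6+13+1 = 35, so the proportions are 0.0286, 0.0857, 0.0571, 0.2571, 0.1714, 0.3714, 0.0286 (working shown to 4 dp, full precision carried).
H' = −Σ pᵢ ln pᵢ = −((-0.1016) + (-0.2106) + (-0.1636) + (-0.3492) + (-0.3023) + (-0.3679) + (-0.1016)) = 1.5967.
With S = 7 species, ln S = 1.9459, so J = 1.5967/1.9459 = 0.8206, i.e. 0.82 to 2 decimal places.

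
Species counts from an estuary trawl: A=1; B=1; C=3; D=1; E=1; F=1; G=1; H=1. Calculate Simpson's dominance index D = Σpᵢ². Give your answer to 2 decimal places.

Total N = 1+1+3+1+1+1+1+1 = 10, so the proportions are 0.1, 0.1, 0.3, 0.1, 0.1, 0.1, 0.1, 0.1 (working shown to 4 dp, full precision carried).
D = 0.1² + 0.1² + 0.3² + 0.1² + 0.1² + 0.1² + 0.1² + 0.1² = 0.0100 + 0.0100 + 0.0900 + 0.0100 + 0.0100 + 0.0100 + 0.0100 + 0.0100 = 0.1600.
To 2 decimal places, D = 0.16.

0.16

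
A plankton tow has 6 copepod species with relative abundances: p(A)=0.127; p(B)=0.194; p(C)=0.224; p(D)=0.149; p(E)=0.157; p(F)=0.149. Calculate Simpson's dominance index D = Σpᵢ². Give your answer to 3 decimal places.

0.173

D = 0.127² + 0.194² + 0.224² + 0.149² + 0.157² + 0.149² = 0.01613 + 0.03764 + 0.05018 + 0.02220 + 0.02465 + 0.02220 = 0.17299 (working shown to 5 dp, full precision carried).
To 3 decimal places, D = 0.173.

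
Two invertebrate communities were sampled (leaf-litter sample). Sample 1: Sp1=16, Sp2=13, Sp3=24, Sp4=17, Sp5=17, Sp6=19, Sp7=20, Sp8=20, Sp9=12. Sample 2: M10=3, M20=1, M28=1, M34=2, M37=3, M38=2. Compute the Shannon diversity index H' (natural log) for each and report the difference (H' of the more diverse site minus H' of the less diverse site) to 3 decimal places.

0.473

Sample 1: N=158, proportions 0.10127, 0.08228, 0.1519, 0.10759, 0.10759, 0.12025, 0.12658, 0.12658, 0.07595, giving H' = 2.17715 (working shown to 5 dp, full precision carried).
Sample 2: N=12, proportions 0.25, 0.08333, 0.08333, 0.16667, 0.25, 0.16667, giving H' = 1.70455.
Difference = |2.17715 − 1.70455| = 0.47260, i.e. 0.473 to 3 decimal places.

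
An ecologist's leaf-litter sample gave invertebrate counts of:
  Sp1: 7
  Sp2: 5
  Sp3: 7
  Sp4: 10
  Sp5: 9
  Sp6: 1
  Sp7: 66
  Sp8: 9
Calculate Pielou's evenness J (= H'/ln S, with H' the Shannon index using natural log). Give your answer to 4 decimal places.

0.6983

Total N = 7+5+7+10+9+1+66+9 = 114, so the proportions are 0.061404, 0.04386, 0.061404, 0.087719, 0.078947, 0.008772, 0.578947, 0.078947 (working shown to 6 dp, full precision carried).
H' = −Σ pᵢ ln pᵢ = −((-0.171333) + (-0.137139) + (-0.171333) + (-0.213475) + (-0.200445) + (-0.041546) + (-0.316420) + (-0.200445)) = 1.452137.
With S = 8 species, ln S = 2.079442, so J = 1.452137/2.079442 = 0.698330, i.e. 0.6983 to 4 decimal places.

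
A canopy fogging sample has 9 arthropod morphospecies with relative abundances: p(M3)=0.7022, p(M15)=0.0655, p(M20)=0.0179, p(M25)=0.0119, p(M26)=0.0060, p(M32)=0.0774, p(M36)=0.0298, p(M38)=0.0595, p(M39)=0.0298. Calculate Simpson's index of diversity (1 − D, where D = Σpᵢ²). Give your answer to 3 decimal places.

D = 0.7022² + 0.0655² + 0.0179² + 0.0119² + 0.006² + 0.0774² + 0.0298² + 0.0595² + 0.0298² = 0.49308 + 0.00429 + 0.00032 + 0.00014 + 0.00004 + 0.00599 + 0.00089 + 0.00354 + 0.00089 = 0.50918 (working shown to 5 dp, full precision carried).
So 1 − D = 0.49082, i.e. 0.491 to 3 decimal places.

0.491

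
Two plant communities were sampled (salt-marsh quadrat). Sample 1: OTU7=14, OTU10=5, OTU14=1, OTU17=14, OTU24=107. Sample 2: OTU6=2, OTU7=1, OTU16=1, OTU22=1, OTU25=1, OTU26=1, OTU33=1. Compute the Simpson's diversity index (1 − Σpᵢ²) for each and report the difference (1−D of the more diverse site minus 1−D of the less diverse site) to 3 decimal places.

0.441

Sample 1: N=141, proportions 0.09929, 0.03546, 0.00709, 0.09929, 0.75887, giving 1−D = 0.40310 (working shown to 5 dp, full precision carried).
Sample 2: N=8, proportions 0.25, 0.125, 0.125, 0.125, 0.125, 0.125, 0.125, giving 1−D = 0.84375.
Difference = |0.40310 − 0.84375| = 0.44065, i.e. 0.441 to 3 decimal places.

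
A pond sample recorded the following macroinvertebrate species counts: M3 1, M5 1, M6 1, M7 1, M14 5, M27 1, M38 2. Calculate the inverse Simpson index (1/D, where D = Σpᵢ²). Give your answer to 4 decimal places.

4.2353

Total N = 1+1+1+1+5+1+2 = 12, so the proportions are 0.08333333, 0.08333333, 0.08333333, 0.08333333, 0.41666667, 0.08333333, 0.16666667 (working shown to 8 dp, full precision carried).
D = 0.08333333² + 0.08333333² + 0.08333333² + 0.08333333² + 0.41666667² + 0.08333333² + 0.16666667² = 0.00694444 + 0.00694444 + 0.00694444 + 0.00694444 + 0.17361111 + 0.00694444 + 0.02777778 = 0.23611111.
So 1/D = 4.235294, i.e. 4.2353 to 4 decimal places.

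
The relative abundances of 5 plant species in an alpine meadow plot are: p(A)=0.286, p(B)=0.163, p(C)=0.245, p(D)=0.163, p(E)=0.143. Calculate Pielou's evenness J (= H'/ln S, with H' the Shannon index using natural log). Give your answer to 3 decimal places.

H' = −Σ pᵢ ln pᵢ = −((-0.35800) + (-0.29568) + (-0.34459) + (-0.29568) + (-0.27812)) = 1.57208 (working shown to 5 dp, full precision carried).
With S = 5 species, ln S = 1.60944, so J = 1.57208/1.60944 = 0.97679, i.e. 0.977 to 3 decimal places.

0.977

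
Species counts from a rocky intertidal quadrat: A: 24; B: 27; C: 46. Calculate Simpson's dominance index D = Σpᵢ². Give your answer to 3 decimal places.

Total N = 24+27+46 = 97, so the proportions are 0.24742, 0.27835, 0.47423 (working shown to 5 dp, full precision carried).
D = 0.24742² + 0.27835² + 0.47423² = 0.06122 + 0.07748 + 0.22489 = 0.36359.
To 3 decimal places, D = 0.364.

0.364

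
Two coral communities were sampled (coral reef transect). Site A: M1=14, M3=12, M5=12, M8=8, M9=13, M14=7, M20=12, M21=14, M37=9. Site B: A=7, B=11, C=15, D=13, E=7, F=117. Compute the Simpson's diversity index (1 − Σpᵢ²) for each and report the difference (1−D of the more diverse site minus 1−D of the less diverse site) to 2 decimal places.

0.38

Site A: N=101, proportions 0.1386, 0.1188, 0.1188, 0.0792, 0.1287, 0.0693, 0.1188, 0.1386, 0.0891, giving 1−D = 0.8836 (working shown to 4 dp, full precision carried).
Site B: N=170, proportions 0.0412, 0.0647, 0.0882, 0.0765, 0.0412, 0.6882, giving 1−D = 0.5051.
Difference = |0.8836 − 0.5051| = 0.3785, i.e. 0.38 to 2 decimal places.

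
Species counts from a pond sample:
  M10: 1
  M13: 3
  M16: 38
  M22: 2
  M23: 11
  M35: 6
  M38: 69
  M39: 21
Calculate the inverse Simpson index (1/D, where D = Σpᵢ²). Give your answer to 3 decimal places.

Total N = 1+3+38+2+11+6+69+21 = 151, so the proportions are 0.0066225, 0.0198675, 0.2516556, 0.013245, 0.0728477, 0.0397351, 0.4569536, 0.1390728 (working shown to 7 dp, full precision carried).
D = 0.0066225² + 0.0198675² + 0.2516556² + 0.013245² + 0.0728477² + 0.0397351² + 0.4569536² + 0.1390728² = 0.0000439 + 0.0003947 + 0.0633306 + 0.0001754 + 0.0053068 + 0.0015789 + 0.2088066 + 0.0193413 = 0.2989781.
So 1/D = 3.34473, i.e. 3.345 to 3 decimal places.

3.345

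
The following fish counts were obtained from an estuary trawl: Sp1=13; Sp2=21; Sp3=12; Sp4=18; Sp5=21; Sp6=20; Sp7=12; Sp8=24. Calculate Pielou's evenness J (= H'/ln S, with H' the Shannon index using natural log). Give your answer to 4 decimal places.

0.9847

Total N = 13+21+12+18+21+20+12+24 = 141, so the proportions are 0.092199, 0.148936, 0.085106, 0.12766, 0.148936, 0.141844, 0.085106, 0.170213 (working shown to 6 dp, full precision carried).
H' = −Σ pᵢ ln pᵢ = −((-0.219784) + (-0.283610) + (-0.209690) + (-0.262773) + (-0.283610) + (-0.277025) + (-0.209690) + (-0.301397)) = 2.047578.
With S = 8 species, ln S = 2.079442, so J = 2.047578/2.079442 = 0.984677, i.e. 0.9847 to 4 decimal places.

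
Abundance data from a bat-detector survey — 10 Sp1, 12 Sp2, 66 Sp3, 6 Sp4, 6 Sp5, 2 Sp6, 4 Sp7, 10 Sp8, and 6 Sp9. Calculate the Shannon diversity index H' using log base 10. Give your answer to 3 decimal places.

0.692

Total N = 10+12+66+6+6+2+4+10+6 = 122, so the proportions are 0.08197, 0.09836, 0.54098, 0.04918, 0.04918, 0.01639, 0.03279, 0.08197, 0.04918 (working shown to 5 dp, full precision carried).
Each pᵢ log₁₀ pᵢ term: 0.08197×(-1.08636)=-0.08905, 0.09836×(-1.00718)=-0.09907, 0.54098×(-0.26682)=-0.14434, 0.04918×(-1.30821)=-0.06434, 0.04918×(-1.30821)=-0.06434, 0.01639×(-1.78533)=-0.02927, 0.03279×(-1.48430)=-0.04867, 0.08197×(-1.08636)=-0.08905, 0.04918×(-1.30821)=-0.06434.
Sum = -0.69245, so H' = 0.692.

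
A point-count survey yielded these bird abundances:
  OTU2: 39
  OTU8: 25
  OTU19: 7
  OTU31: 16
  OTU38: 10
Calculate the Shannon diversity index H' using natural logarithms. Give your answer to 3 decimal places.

1.437

Total N = 39+25+7+16+10 = 97, so the proportions are 0.40206, 0.25773, 0.07216, 0.16495, 0.10309 (working shown to 5 dp, full precision carried).
Each pᵢ ln pᵢ term: 0.40206×(-0.91115)=-0.36634, 0.25773×(-1.35584)=-0.34944, 0.07216×(-2.62880)=-0.18971, 0.16495×(-1.80212)=-0.29726, 0.10309×(-2.27213)=-0.23424.
Sum = -1.43698, so H' = 1.437.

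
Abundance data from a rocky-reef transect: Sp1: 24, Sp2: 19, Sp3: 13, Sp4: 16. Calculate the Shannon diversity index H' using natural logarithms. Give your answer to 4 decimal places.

Total N = 24+19+13+16 = 72, so the proportions are 0.333333, 0.263889, 0.180556, 0.222222 (working shown to 6 dp, full precision carried).
Each pᵢ ln pᵢ term: 0.333333×(-1.098612)=-0.366204, 0.263889×(-1.332227)=-0.351560, 0.180556×(-1.711717)=-0.309060, 0.222222×(-1.504077)=-0.334239.
Sum = -1.361063, so H' = 1.3611.

1.3611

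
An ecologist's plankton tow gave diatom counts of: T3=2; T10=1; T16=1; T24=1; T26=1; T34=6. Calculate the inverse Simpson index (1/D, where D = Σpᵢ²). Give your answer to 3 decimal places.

3.273

Total N = 2+1+1+1+1+6 = 12, so the proportions are 0.1666667, 0.0833333, 0.0833333, 0.0833333, 0.0833333, 0.5 (working shown to 7 dp, full precision carried).
D = 0.1666667² + 0.0833333² + 0.0833333² + 0.0833333² + 0.0833333² + 0.5² = 0.0277778 + 0.0069444 + 0.0069444 + 0.0069444 + 0.0069444 + 0.2500000 = 0.3055556.
So 1/D = 3.27273, i.e. 3.273 to 3 decimal places.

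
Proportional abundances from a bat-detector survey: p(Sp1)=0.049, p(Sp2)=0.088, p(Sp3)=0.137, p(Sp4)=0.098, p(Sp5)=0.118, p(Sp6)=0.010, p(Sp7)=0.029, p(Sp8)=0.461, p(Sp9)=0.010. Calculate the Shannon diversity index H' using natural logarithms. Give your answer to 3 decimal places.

1.666

Each pᵢ ln pᵢ term (working shown to 5 dp, full precision carried): 0.049×(-3.01593)=-0.14778, 0.088×(-2.43042)=-0.21388, 0.137×(-1.98777)=-0.27233, 0.098×(-2.32279)=-0.22763, 0.118×(-2.13707)=-0.25217, 0.01×(-4.60517)=-0.04605, 0.029×(-3.54046)=-0.10267, 0.461×(-0.77436)=-0.35698, 0.01×(-4.60517)=-0.04605.
Sum = -1.66555, so H' = 1.666.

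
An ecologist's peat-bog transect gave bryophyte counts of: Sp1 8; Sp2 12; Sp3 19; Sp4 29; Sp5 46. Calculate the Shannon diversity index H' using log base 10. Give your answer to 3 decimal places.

0.624

Total N = 8+12+19+29+46 = 114, so the proportions are 0.07018, 0.10526, 0.16667, 0.25439, 0.40351 (working shown to 5 dp, full precision carried).
Each pᵢ log₁₀ pᵢ term: 0.07018×(-1.15381)=-0.08097, 0.10526×(-0.97772)=-0.10292, 0.16667×(-0.77815)=-0.12969, 0.25439×(-0.59451)=-0.15123, 0.40351×(-0.39415)=-0.15904.
Sum = -0.62386, so H' = 0.624.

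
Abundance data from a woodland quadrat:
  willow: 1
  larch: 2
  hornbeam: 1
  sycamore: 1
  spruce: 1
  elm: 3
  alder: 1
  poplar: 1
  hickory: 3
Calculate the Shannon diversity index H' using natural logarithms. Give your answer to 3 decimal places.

2.069

Total N = 1+2+1+1+1+3+1+1+3 = 14, so the proportions are 0.07143, 0.14286, 0.07143, 0.07143, 0.07143, 0.21429, 0.07143, 0.07143, 0.21429 (working shown to 5 dp, full precision carried).
Each pᵢ ln pᵢ term: 0.07143×(-2.63906)=-0.18850, 0.14286×(-1.94591)=-0.27799, 0.07143×(-2.63906)=-0.18850, 0.07143×(-2.63906)=-0.18850, 0.07143×(-2.63906)=-0.18850, 0.21429×(-1.54045)=-0.33010, 0.07143×(-2.63906)=-0.18850, 0.07143×(-2.63906)=-0.18850, 0.21429×(-1.54045)=-0.33010.
Sum = -2.06920, so H' = 2.069.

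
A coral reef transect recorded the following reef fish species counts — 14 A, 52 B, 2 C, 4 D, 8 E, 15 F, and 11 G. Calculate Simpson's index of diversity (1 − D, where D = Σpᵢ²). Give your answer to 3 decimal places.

Total N = 14+52+2+4+8+15+11 = 106, so the proportions are 0.13208, 0.49057, 0.01887, 0.03774, 0.07547, 0.14151, 0.10377 (working shown to 5 dp, full precision carried).
D = 0.13208² + 0.49057² + 0.01887² + 0.03774² + 0.07547² + 0.14151² + 0.10377² = 0.01744 + 0.24066 + 0.00036 + 0.00142 + 0.00570 + 0.02002 + 0.01077 = 0.29637.
So 1 − D = 0.70363, i.e. 0.704 to 3 decimal places.

0.704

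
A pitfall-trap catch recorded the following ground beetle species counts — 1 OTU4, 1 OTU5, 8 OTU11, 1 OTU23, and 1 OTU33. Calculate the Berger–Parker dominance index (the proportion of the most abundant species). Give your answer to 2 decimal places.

Total N = 1+1+8+1+1 = 12, so the proportions are 0.0833, 0.0833, 0.6667, 0.0833, 0.0833 (working shown to 4 dp, full precision carried).
The largest proportion is 0.6667, i.e. d = 0.67 to 2 decimal places.

0.67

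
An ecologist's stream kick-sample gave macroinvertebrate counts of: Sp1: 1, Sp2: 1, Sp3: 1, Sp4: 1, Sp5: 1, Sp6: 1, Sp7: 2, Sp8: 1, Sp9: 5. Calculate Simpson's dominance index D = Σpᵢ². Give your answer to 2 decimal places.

0.18

Total N = 1+1+1+1+1+1+2+1+5 = 14, so the proportions are 0.0714, 0.0714, 0.0714, 0.0714, 0.0714, 0.0714, 0.1429, 0.0714, 0.3571 (working shown to 4 dp, full precision carried).
D = 0.0714² + 0.0714² + 0.0714² + 0.0714² + 0.0714² + 0.0714² + 0.1429² + 0.0714² + 0.3571² = 0.0051 + 0.0051 + 0.0051 + 0.0051 + 0.0051 + 0.0051 + 0.0204 + 0.0051 + 0.1276 = 0.1837.
To 2 decimal places, D = 0.18.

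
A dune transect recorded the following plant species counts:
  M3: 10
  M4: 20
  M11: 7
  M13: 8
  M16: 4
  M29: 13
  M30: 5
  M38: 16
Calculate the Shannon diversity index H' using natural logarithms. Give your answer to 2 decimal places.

1.96

Total N = 10+20+7+8+4+13+5+16 = 83, so the proportions are 0.1205, 0.241, 0.0843, 0.0964, 0.0482, 0.1566, 0.0602, 0.1928 (working shown to 4 dp, full precision carried).
Each pᵢ ln pᵢ term: 0.1205×(-2.1163)=-0.2550, 0.241×(-1.4231)=-0.3429, 0.0843×(-2.4729)=-0.2086, 0.0964×(-2.3394)=-0.2255, 0.0482×(-3.0325)=-0.1461, 0.1566×(-1.8539)=-0.2904, 0.0602×(-2.8094)=-0.1692, 0.1928×(-1.6463)=-0.3173.
Sum = -1.9550, so H' = 1.96.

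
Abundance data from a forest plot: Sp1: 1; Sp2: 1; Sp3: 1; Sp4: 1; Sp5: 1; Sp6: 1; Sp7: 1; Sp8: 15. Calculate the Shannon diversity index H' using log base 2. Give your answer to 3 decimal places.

Total N = 1+1+1+1+1+1+1+15 = 22, so the proportions are 0.04545, 0.04545, 0.04545, 0.04545, 0.04545, 0.04545, 0.04545, 0.68182 (working shown to 5 dp, full precision carried).
Each pᵢ log₂ pᵢ term: 0.04545×(-4.45943)=-0.20270, 0.04545×(-4.45943)=-0.20270, 0.04545×(-4.45943)=-0.20270, 0.04545×(-4.45943)=-0.20270, 0.04545×(-4.45943)=-0.20270, 0.04545×(-4.45943)=-0.20270, 0.04545×(-4.45943)=-0.20270, 0.68182×(-0.55254)=-0.37673.
Sum = -1.79564, so H' = 1.796.

1.796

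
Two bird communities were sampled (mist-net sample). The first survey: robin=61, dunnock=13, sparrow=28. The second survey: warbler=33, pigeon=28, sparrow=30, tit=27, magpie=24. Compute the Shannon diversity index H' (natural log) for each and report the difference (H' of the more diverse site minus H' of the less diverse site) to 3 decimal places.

The first survey: N=102, proportions 0.59804, 0.12745, 0.27451, giving H' = 0.92488 (working shown to 5 dp, full precision carried).
The second survey: N=142, proportions 0.23239, 0.19718, 0.21127, 0.19014, 0.16901, giving H' = 1.60383.
Difference = |0.92488 − 1.60383| = 0.67895, i.e. 0.679 to 3 decimal places.

0.679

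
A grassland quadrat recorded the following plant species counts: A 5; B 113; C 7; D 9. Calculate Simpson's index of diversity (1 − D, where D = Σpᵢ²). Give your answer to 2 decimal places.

Total N = 5+113+7+9 = 134, so the proportions are 0.0373, 0.8433, 0.0522, 0.0672 (working shown to 4 dp, full precision carried).
D = 0.0373² + 0.8433² + 0.0522² + 0.0672² = 0.0014 + 0.7111 + 0.0027 + 0.0045 = 0.7198.
So 1 − D = 0.2802, i.e. 0.28 to 2 decimal places.

0.28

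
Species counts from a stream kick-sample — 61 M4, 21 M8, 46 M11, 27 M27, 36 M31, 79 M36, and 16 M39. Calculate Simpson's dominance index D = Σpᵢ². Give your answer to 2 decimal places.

Total N = 61+21+46+27+36+79+16 = 286, so the proportions are 0.2133, 0.0734, 0.1608, 0.0944, 0.1259, 0.2762, 0.0559 (working shown to 4 dp, full precision carried).
D = 0.2133² + 0.0734² + 0.1608² + 0.0944² + 0.1259² + 0.2762² + 0.0559² = 0.0455 + 0.0054 + 0.0259 + 0.0089 + 0.0158 + 0.0763 + 0.0031 = 0.1809.
To 2 decimal places, D = 0.18.

0.18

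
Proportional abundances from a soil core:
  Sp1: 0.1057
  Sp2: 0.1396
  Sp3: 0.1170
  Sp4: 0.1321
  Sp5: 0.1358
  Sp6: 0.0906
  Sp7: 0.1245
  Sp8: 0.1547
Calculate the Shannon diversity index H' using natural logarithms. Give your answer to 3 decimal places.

Each pᵢ ln pᵢ term (working shown to 5 dp, full precision carried): 0.1057×(-2.24715)=-0.23752, 0.1396×(-1.96897)=-0.27487, 0.117×(-2.14558)=-0.25103, 0.1321×(-2.02420)=-0.26740, 0.1358×(-1.99657)=-0.27113, 0.0906×(-2.40130)=-0.21756, 0.1245×(-2.08345)=-0.25939, 0.1547×(-1.86627)=-0.28871.
Sum = -2.06762, so H' = 2.068.

2.068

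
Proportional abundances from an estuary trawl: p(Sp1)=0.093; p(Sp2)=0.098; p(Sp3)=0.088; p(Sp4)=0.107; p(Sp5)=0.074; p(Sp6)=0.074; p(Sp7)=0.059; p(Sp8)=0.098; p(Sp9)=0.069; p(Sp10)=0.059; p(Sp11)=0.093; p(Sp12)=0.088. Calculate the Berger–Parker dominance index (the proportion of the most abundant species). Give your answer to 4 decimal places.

0.1070

The largest proportion is 0.107, i.e. d = 0.1070 to 4 decimal places.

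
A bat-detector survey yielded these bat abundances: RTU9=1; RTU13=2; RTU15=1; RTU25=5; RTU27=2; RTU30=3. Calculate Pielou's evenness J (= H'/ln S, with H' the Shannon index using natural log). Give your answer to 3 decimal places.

0.910

Total N = 1+2+1+5+2+3 = 14, so the proportions are 0.07143, 0.14286, 0.07143, 0.35714, 0.14286, 0.21429 (working shown to 5 dp, full precision carried).
H' = −Σ pᵢ ln pᵢ = −((-0.18850) + (-0.27799) + (-0.18850) + (-0.36772) + (-0.27799) + (-0.33010)) = 1.63080.
With S = 6 species, ln S = 1.79176, so J = 1.63080/1.79176 = 0.91017, i.e. 0.910 to 3 decimal places.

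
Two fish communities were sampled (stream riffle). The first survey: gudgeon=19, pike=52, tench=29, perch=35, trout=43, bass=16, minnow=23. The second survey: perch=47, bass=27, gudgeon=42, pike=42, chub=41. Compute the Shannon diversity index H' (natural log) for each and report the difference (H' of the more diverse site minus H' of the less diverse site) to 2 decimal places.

The first survey: N=217, proportions 0.0876, 0.2396, 0.1336, 0.1613, 0.1982, 0.0737, 0.106, giving H' = 1.8697 (working shown to 4 dp, full precision carried).
The second survey: N=199, proportions 0.2362, 0.1357, 0.2111, 0.2111, 0.206, giving H' = 1.5940.
Difference = |1.8697 − 1.5940| = 0.2757, i.e. 0.28 to 2 decimal places.

0.28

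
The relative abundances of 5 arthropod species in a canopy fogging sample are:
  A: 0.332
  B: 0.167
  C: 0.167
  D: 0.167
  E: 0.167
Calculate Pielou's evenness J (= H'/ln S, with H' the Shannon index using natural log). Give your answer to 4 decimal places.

H' = −Σ pᵢ ln pᵢ = −((-0.366070) + (-0.298890) + (-0.298890) + (-0.298890) + (-0.298890)) = 1.561631 (working shown to 6 dp, full precision carried).
With S = 5 species, ln S = 1.609438, so J = 1.561631/1.609438 = 0.970296, i.e. 0.9703 to 4 decimal places.

0.9703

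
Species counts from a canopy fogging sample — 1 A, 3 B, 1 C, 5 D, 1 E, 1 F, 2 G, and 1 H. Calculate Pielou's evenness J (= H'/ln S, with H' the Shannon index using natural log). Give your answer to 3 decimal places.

Total N = 1+3+1+5+1+1+2+1 = 15, so the proportions are 0.06667, 0.2, 0.06667, 0.33333, 0.06667, 0.06667, 0.13333, 0.06667 (working shown to 5 dp, full precision carried).
H' = −Σ pᵢ ln pᵢ = −((-0.18054) + (-0.32189) + (-0.18054) + (-0.36620) + (-0.18054) + (-0.18054) + (-0.26865) + (-0.18054)) = 1.85943.
With S = 8 species, ln S = 2.07944, so J = 1.85943/2.07944 = 0.89420, i.e. 0.894 to 3 decimal places.

0.894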